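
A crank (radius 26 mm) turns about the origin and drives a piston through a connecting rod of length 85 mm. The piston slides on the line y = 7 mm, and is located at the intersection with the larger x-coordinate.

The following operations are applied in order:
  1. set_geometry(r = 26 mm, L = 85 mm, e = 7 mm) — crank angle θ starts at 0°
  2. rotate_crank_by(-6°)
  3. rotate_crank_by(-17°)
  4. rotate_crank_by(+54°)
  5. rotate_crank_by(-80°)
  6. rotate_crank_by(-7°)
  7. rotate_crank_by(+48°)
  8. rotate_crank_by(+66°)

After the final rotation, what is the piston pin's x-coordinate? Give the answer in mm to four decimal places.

set_geometry: r = 26 mm, L = 85 mm, e = 7 mm; θ ← 0°
rotate_crank_by(-6°): θ ← 0° -6° = -6°
rotate_crank_by(-17°): θ ← -6° -17° = -23°
rotate_crank_by(+54°): θ ← -23° +54° = 31°
rotate_crank_by(-80°): θ ← 31° -80° = -49°
rotate_crank_by(-7°): θ ← -49° -7° = -56°
rotate_crank_by(+48°): θ ← -56° +48° = -8°
rotate_crank_by(+66°): θ ← -8° +66° = 58°
crank pin P = (r cos θ, r sin θ) = (13.777901, 22.049251)
h = r sin θ − e = 22.049251 − 7 = 15.049251
x = r cos θ + √(L² − h²) = 13.777901 + √(7225.0 − 226.4799) = 13.777901 + 83.657158 = 97.435059

97.4351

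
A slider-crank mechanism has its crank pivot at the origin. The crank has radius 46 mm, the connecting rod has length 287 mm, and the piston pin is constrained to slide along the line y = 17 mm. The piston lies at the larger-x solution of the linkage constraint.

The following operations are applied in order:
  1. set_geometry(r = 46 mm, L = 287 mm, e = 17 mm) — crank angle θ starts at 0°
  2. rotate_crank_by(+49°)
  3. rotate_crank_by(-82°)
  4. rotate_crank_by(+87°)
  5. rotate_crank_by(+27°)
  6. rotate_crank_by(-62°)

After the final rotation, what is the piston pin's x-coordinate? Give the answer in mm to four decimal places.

330.4867

set_geometry: r = 46 mm, L = 287 mm, e = 17 mm; θ ← 0°
rotate_crank_by(+49°): θ ← 0° +49° = 49°
rotate_crank_by(-82°): θ ← 49° -82° = -33°
rotate_crank_by(+87°): θ ← -33° +87° = 54°
rotate_crank_by(+27°): θ ← 54° +27° = 81°
rotate_crank_by(-62°): θ ← 81° -62° = 19°
crank pin P = (r cos θ, r sin θ) = (43.493854, 14.976135)
h = r sin θ − e = 14.976135 − 17 = -2.023865
x = r cos θ + √(L² − h²) = 43.493854 + √(82369.0 − 4.0960) = 43.493854 + 286.992864 = 330.486718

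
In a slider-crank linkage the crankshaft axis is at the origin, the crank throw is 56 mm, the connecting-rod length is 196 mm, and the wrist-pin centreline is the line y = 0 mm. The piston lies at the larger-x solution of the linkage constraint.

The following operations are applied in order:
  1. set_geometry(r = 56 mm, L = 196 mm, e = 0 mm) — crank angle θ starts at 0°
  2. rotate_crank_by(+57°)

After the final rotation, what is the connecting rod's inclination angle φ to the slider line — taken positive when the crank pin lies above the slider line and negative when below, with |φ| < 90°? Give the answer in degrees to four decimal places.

set_geometry: r = 56 mm, L = 196 mm, e = 0 mm; θ ← 0°
rotate_crank_by(+57°): θ ← 0° +57° = 57°
crank pin P = (r cos θ, r sin θ) = (30.499786, 46.965552)
h = r sin θ − e = 46.965552 − 0 = 46.965552
sin φ = h / L = 46.965552 / 196 = 0.23962016
φ = arcsin(0.23962016) = 13.864123°

13.8641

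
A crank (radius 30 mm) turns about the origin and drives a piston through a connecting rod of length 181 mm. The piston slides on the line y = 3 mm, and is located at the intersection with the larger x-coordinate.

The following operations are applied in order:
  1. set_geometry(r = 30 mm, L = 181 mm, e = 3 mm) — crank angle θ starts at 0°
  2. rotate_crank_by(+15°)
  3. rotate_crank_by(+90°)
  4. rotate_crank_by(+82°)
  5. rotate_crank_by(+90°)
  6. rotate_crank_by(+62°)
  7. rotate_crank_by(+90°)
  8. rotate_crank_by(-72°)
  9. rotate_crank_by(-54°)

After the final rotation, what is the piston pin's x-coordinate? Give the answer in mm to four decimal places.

195.1352

set_geometry: r = 30 mm, L = 181 mm, e = 3 mm; θ ← 0°
rotate_crank_by(+15°): θ ← 0° +15° = 15°
rotate_crank_by(+90°): θ ← 15° +90° = 105°
rotate_crank_by(+82°): θ ← 105° +82° = 187°
rotate_crank_by(+90°): θ ← 187° +90° = 277°
rotate_crank_by(+62°): θ ← 277° +62° = 339°
rotate_crank_by(+90°): θ ← 339° +90° = 429°
rotate_crank_by(-72°): θ ← 429° -72° = 357°
rotate_crank_by(-54°): θ ← 357° -54° = 303°
crank pin P = (r cos θ, r sin θ) = (16.339171, -25.160117)
h = r sin θ − e = -25.160117 − 3 = -28.160117
x = r cos θ + √(L² − h²) = 16.339171 + √(32761.0 − 792.9922) = 16.339171 + 178.795995 = 195.135166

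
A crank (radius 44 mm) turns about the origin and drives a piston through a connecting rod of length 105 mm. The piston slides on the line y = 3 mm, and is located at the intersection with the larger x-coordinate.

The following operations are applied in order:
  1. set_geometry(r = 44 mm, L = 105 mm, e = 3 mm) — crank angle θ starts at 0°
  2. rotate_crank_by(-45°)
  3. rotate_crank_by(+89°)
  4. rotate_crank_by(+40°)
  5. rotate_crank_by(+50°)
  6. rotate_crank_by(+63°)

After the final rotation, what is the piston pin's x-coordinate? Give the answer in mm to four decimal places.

set_geometry: r = 44 mm, L = 105 mm, e = 3 mm; θ ← 0°
rotate_crank_by(-45°): θ ← 0° -45° = -45°
rotate_crank_by(+89°): θ ← -45° +89° = 44°
rotate_crank_by(+40°): θ ← 44° +40° = 84°
rotate_crank_by(+50°): θ ← 84° +50° = 134°
rotate_crank_by(+63°): θ ← 134° +63° = 197°
crank pin P = (r cos θ, r sin θ) = (-42.077409, -12.864355)
h = r sin θ − e = -12.864355 − 3 = -15.864355
x = r cos θ + √(L² − h²) = -42.077409 + √(11025.0 − 251.6778) = -42.077409 + 103.794616 = 61.717206

61.7172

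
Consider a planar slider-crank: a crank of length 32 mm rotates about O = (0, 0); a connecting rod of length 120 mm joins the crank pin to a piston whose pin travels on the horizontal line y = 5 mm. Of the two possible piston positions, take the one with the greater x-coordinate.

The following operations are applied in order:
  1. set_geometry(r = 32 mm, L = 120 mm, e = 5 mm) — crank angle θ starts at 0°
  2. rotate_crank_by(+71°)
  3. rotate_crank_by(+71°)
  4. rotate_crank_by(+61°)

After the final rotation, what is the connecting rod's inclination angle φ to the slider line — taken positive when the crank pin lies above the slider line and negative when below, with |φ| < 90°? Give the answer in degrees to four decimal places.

-8.3872

set_geometry: r = 32 mm, L = 120 mm, e = 5 mm; θ ← 0°
rotate_crank_by(+71°): θ ← 0° +71° = 71°
rotate_crank_by(+71°): θ ← 71° +71° = 142°
rotate_crank_by(+61°): θ ← 142° +61° = 203°
crank pin P = (r cos θ, r sin θ) = (-29.456155, -12.503396)
h = r sin θ − e = -12.503396 − 5 = -17.503396
sin φ = h / L = -17.503396 / 120 = -0.14586163
φ = arcsin(-0.14586163) = -8.387178°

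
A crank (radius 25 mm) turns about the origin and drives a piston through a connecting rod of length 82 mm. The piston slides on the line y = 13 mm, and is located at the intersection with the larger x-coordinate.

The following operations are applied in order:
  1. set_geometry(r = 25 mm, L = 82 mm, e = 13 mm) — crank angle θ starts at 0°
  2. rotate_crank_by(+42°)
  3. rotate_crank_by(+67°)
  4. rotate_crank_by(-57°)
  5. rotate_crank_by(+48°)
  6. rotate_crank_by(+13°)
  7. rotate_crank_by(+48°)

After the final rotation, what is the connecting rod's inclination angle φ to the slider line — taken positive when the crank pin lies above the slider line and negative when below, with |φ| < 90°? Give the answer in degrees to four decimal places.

-3.3984

set_geometry: r = 25 mm, L = 82 mm, e = 13 mm; θ ← 0°
rotate_crank_by(+42°): θ ← 0° +42° = 42°
rotate_crank_by(+67°): θ ← 42° +67° = 109°
rotate_crank_by(-57°): θ ← 109° -57° = 52°
rotate_crank_by(+48°): θ ← 52° +48° = 100°
rotate_crank_by(+13°): θ ← 100° +13° = 113°
rotate_crank_by(+48°): θ ← 113° +48° = 161°
crank pin P = (r cos θ, r sin θ) = (-23.637964, 8.139204)
h = r sin θ − e = 8.139204 − 13 = -4.860796
sin φ = h / L = -4.860796 / 82 = -0.05927800
φ = arcsin(-0.05927800) = -3.398372°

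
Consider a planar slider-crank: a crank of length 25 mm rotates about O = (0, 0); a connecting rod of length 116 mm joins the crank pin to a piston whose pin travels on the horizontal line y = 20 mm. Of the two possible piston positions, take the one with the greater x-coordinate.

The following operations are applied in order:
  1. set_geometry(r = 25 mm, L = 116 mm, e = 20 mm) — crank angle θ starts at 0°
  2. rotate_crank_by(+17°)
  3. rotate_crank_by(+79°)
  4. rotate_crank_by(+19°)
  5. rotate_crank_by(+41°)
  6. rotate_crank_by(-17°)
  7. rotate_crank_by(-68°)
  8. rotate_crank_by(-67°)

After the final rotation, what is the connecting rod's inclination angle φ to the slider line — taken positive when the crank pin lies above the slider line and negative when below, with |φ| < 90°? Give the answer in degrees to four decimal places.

set_geometry: r = 25 mm, L = 116 mm, e = 20 mm; θ ← 0°
rotate_crank_by(+17°): θ ← 0° +17° = 17°
rotate_crank_by(+79°): θ ← 17° +79° = 96°
rotate_crank_by(+19°): θ ← 96° +19° = 115°
rotate_crank_by(+41°): θ ← 115° +41° = 156°
rotate_crank_by(-17°): θ ← 156° -17° = 139°
rotate_crank_by(-68°): θ ← 139° -68° = 71°
rotate_crank_by(-67°): θ ← 71° -67° = 4°
crank pin P = (r cos θ, r sin θ) = (24.939101, 1.743912)
h = r sin θ − e = 1.743912 − 20 = -18.256088
sin φ = h / L = -18.256088 / 116 = -0.15738007
φ = arcsin(-0.15738007) = -9.054859°

-9.0549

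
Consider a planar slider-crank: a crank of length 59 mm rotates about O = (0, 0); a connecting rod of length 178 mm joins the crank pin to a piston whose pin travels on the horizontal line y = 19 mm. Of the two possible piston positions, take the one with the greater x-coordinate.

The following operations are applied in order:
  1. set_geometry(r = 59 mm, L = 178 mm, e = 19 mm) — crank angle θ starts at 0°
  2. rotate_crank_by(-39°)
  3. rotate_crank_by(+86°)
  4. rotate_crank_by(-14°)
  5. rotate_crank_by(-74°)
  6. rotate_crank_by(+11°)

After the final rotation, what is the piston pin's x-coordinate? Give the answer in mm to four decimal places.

set_geometry: r = 59 mm, L = 178 mm, e = 19 mm; θ ← 0°
rotate_crank_by(-39°): θ ← 0° -39° = -39°
rotate_crank_by(+86°): θ ← -39° +86° = 47°
rotate_crank_by(-14°): θ ← 47° -14° = 33°
rotate_crank_by(-74°): θ ← 33° -74° = -41°
rotate_crank_by(+11°): θ ← -41° +11° = -30°
crank pin P = (r cos θ, r sin θ) = (51.095499, -29.500000)
h = r sin θ − e = -29.500000 − 19 = -48.500000
x = r cos θ + √(L² − h²) = 51.095499 + √(31684.0 − 2352.2500) = 51.095499 + 171.265145 = 222.360644

222.3606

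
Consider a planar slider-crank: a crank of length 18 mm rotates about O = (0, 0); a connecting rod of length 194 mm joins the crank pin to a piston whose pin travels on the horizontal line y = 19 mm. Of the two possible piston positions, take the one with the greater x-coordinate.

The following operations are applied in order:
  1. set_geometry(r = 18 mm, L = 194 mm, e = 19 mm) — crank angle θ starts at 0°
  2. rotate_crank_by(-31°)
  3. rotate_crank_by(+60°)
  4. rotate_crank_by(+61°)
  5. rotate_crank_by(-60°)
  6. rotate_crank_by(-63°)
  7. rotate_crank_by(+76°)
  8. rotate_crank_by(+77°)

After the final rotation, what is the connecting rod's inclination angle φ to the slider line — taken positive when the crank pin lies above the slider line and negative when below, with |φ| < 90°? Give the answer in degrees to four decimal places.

-1.0076

set_geometry: r = 18 mm, L = 194 mm, e = 19 mm; θ ← 0°
rotate_crank_by(-31°): θ ← 0° -31° = -31°
rotate_crank_by(+60°): θ ← -31° +60° = 29°
rotate_crank_by(+61°): θ ← 29° +61° = 90°
rotate_crank_by(-60°): θ ← 90° -60° = 30°
rotate_crank_by(-63°): θ ← 30° -63° = -33°
rotate_crank_by(+76°): θ ← -33° +76° = 43°
rotate_crank_by(+77°): θ ← 43° +77° = 120°
crank pin P = (r cos θ, r sin θ) = (-9.000000, 15.588457)
h = r sin θ − e = 15.588457 − 19 = -3.411543
sin φ = h / L = -3.411543 / 194 = -0.01758527
φ = arcsin(-0.01758527) = -1.007614°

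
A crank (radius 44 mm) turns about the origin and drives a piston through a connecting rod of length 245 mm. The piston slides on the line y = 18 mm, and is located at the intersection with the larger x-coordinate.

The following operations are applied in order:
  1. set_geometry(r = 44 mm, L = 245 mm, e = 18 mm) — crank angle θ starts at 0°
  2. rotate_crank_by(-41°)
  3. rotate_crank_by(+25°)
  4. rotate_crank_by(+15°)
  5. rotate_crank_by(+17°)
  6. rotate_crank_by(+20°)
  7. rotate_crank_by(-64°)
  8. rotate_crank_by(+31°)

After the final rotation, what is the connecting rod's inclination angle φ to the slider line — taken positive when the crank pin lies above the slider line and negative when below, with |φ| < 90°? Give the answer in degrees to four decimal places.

-3.6735

set_geometry: r = 44 mm, L = 245 mm, e = 18 mm; θ ← 0°
rotate_crank_by(-41°): θ ← 0° -41° = -41°
rotate_crank_by(+25°): θ ← -41° +25° = -16°
rotate_crank_by(+15°): θ ← -16° +15° = -1°
rotate_crank_by(+17°): θ ← -1° +17° = 16°
rotate_crank_by(+20°): θ ← 16° +20° = 36°
rotate_crank_by(-64°): θ ← 36° -64° = -28°
rotate_crank_by(+31°): θ ← -28° +31° = 3°
crank pin P = (r cos θ, r sin θ) = (43.939700, 2.302782)
h = r sin θ − e = 2.302782 − 18 = -15.697218
sin φ = h / L = -15.697218 / 245 = -0.06407028
φ = arcsin(-0.06407028) = -3.673473°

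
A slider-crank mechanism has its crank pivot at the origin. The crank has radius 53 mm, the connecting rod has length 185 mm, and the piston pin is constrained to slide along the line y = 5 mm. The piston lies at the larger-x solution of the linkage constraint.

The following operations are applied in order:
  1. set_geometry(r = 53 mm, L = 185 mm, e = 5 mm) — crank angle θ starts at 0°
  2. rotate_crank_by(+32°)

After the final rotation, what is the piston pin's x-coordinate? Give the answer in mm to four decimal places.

set_geometry: r = 53 mm, L = 185 mm, e = 5 mm; θ ← 0°
rotate_crank_by(+32°): θ ← 0° +32° = 32°
crank pin P = (r cos θ, r sin θ) = (44.946549, 28.085721)
h = r sin θ − e = 28.085721 − 5 = 23.085721
x = r cos θ + √(L² − h²) = 44.946549 + √(34225.0 − 532.9505) = 44.946549 + 183.553942 = 228.500491

228.5005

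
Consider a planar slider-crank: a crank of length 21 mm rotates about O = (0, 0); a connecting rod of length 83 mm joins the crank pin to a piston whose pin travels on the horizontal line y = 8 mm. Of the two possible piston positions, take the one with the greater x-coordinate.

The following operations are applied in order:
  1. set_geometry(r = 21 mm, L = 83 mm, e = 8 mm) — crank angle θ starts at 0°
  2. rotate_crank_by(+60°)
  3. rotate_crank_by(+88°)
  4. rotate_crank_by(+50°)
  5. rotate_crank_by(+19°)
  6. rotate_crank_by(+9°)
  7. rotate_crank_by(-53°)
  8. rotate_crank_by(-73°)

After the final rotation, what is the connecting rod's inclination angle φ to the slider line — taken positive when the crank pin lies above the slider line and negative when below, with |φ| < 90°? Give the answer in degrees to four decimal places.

8.7882

set_geometry: r = 21 mm, L = 83 mm, e = 8 mm; θ ← 0°
rotate_crank_by(+60°): θ ← 0° +60° = 60°
rotate_crank_by(+88°): θ ← 60° +88° = 148°
rotate_crank_by(+50°): θ ← 148° +50° = 198°
rotate_crank_by(+19°): θ ← 198° +19° = 217°
rotate_crank_by(+9°): θ ← 217° +9° = 226°
rotate_crank_by(-53°): θ ← 226° -53° = 173°
rotate_crank_by(-73°): θ ← 173° -73° = 100°
crank pin P = (r cos θ, r sin θ) = (-3.646612, 20.680963)
h = r sin θ − e = 20.680963 − 8 = 12.680963
sin φ = h / L = 12.680963 / 83 = 0.15278268
φ = arcsin(0.15278268) = 8.788222°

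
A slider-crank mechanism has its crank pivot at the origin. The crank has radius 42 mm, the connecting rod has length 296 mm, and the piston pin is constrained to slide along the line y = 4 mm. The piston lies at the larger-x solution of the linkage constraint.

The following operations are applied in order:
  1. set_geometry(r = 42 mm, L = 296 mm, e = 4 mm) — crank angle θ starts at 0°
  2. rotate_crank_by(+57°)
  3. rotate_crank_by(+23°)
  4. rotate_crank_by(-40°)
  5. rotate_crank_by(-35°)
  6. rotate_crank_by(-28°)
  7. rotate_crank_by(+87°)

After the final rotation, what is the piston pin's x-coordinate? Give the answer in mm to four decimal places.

312.4813

set_geometry: r = 42 mm, L = 296 mm, e = 4 mm; θ ← 0°
rotate_crank_by(+57°): θ ← 0° +57° = 57°
rotate_crank_by(+23°): θ ← 57° +23° = 80°
rotate_crank_by(-40°): θ ← 80° -40° = 40°
rotate_crank_by(-35°): θ ← 40° -35° = 5°
rotate_crank_by(-28°): θ ← 5° -28° = -23°
rotate_crank_by(+87°): θ ← -23° +87° = 64°
crank pin P = (r cos θ, r sin θ) = (18.411588, 37.749350)
h = r sin θ − e = 37.749350 − 4 = 33.749350
x = r cos θ + √(L² − h²) = 18.411588 + √(87616.0 − 1139.0186) = 18.411588 + 294.069688 = 312.481276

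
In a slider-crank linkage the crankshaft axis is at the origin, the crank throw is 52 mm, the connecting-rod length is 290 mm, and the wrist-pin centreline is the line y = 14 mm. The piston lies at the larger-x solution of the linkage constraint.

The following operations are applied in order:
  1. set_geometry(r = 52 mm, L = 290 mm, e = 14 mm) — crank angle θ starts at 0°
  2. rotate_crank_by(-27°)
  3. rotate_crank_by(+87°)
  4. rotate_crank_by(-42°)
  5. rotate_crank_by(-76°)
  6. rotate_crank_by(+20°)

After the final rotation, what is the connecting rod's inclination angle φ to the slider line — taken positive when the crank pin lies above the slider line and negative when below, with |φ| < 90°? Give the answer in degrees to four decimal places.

-9.1297

set_geometry: r = 52 mm, L = 290 mm, e = 14 mm; θ ← 0°
rotate_crank_by(-27°): θ ← 0° -27° = -27°
rotate_crank_by(+87°): θ ← -27° +87° = 60°
rotate_crank_by(-42°): θ ← 60° -42° = 18°
rotate_crank_by(-76°): θ ← 18° -76° = -58°
rotate_crank_by(+20°): θ ← -58° +20° = -38°
crank pin P = (r cos θ, r sin θ) = (40.976559, -32.014397)
h = r sin θ − e = -32.014397 − 14 = -46.014397
sin φ = h / L = -46.014397 / 290 = -0.15867033
φ = arcsin(-0.15867033) = -9.129726°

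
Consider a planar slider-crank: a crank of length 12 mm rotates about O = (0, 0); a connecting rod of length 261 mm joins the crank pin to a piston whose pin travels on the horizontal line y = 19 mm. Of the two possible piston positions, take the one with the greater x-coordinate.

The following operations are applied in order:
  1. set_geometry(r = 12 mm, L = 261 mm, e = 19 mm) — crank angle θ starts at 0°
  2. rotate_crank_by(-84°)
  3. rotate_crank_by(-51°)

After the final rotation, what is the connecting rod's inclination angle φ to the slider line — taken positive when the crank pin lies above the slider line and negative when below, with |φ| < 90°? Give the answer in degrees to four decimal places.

set_geometry: r = 12 mm, L = 261 mm, e = 19 mm; θ ← 0°
rotate_crank_by(-84°): θ ← 0° -84° = -84°
rotate_crank_by(-51°): θ ← -84° -51° = -135°
crank pin P = (r cos θ, r sin θ) = (-8.485281, -8.485281)
h = r sin θ − e = -8.485281 − 19 = -27.485281
sin φ = h / L = -27.485281 / 261 = -0.10530759
φ = arcsin(-0.10530759) = -6.044889°

-6.0449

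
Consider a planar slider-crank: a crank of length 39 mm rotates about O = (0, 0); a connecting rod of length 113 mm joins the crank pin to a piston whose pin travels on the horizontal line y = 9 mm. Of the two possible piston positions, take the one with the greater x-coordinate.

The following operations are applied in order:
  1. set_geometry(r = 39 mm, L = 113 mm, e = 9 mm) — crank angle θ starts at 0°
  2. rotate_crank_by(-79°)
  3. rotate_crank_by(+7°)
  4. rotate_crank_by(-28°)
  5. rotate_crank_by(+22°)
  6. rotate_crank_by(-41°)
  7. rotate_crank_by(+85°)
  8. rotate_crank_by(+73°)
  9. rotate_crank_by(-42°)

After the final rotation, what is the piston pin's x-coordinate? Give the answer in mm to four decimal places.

set_geometry: r = 39 mm, L = 113 mm, e = 9 mm; θ ← 0°
rotate_crank_by(-79°): θ ← 0° -79° = -79°
rotate_crank_by(+7°): θ ← -79° +7° = -72°
rotate_crank_by(-28°): θ ← -72° -28° = -100°
rotate_crank_by(+22°): θ ← -100° +22° = -78°
rotate_crank_by(-41°): θ ← -78° -41° = -119°
rotate_crank_by(+85°): θ ← -119° +85° = -34°
rotate_crank_by(+73°): θ ← -34° +73° = 39°
rotate_crank_by(-42°): θ ← 39° -42° = -3°
crank pin P = (r cos θ, r sin θ) = (38.946552, -2.041102)
h = r sin θ − e = -2.041102 − 9 = -11.041102
x = r cos θ + √(L² − h²) = 38.946552 + √(12769.0 − 121.9059) = 38.946552 + 112.459300 = 151.405851

151.4059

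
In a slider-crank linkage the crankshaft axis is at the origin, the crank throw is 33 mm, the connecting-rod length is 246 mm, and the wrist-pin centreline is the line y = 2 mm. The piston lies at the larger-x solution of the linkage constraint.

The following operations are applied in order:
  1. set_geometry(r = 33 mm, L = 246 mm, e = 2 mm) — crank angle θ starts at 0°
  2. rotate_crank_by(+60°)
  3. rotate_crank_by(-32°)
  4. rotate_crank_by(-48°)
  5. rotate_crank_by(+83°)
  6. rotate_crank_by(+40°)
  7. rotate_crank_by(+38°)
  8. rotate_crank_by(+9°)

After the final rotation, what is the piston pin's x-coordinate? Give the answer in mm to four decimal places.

set_geometry: r = 33 mm, L = 246 mm, e = 2 mm; θ ← 0°
rotate_crank_by(+60°): θ ← 0° +60° = 60°
rotate_crank_by(-32°): θ ← 60° -32° = 28°
rotate_crank_by(-48°): θ ← 28° -48° = -20°
rotate_crank_by(+83°): θ ← -20° +83° = 63°
rotate_crank_by(+40°): θ ← 63° +40° = 103°
rotate_crank_by(+38°): θ ← 103° +38° = 141°
rotate_crank_by(+9°): θ ← 141° +9° = 150°
crank pin P = (r cos θ, r sin θ) = (-28.578838, 16.500000)
h = r sin θ − e = 16.500000 − 2 = 14.500000
x = r cos θ + √(L² − h²) = -28.578838 + √(60516.0 − 210.2500) = -28.578838 + 245.572291 = 216.993452

216.9935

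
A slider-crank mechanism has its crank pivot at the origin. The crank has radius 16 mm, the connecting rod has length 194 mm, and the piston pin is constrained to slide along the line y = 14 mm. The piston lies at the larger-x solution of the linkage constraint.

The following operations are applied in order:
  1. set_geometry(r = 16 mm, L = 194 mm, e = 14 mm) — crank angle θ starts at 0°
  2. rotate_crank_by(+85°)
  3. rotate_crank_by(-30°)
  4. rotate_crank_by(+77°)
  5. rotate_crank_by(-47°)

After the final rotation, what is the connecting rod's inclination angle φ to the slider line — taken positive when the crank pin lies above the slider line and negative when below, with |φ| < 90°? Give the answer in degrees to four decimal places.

set_geometry: r = 16 mm, L = 194 mm, e = 14 mm; θ ← 0°
rotate_crank_by(+85°): θ ← 0° +85° = 85°
rotate_crank_by(-30°): θ ← 85° -30° = 55°
rotate_crank_by(+77°): θ ← 55° +77° = 132°
rotate_crank_by(-47°): θ ← 132° -47° = 85°
crank pin P = (r cos θ, r sin θ) = (1.394492, 15.939115)
h = r sin θ − e = 15.939115 − 14 = 1.939115
sin φ = h / L = 1.939115 / 194 = 0.00999544
φ = arcsin(0.00999544) = 0.572706°

0.5727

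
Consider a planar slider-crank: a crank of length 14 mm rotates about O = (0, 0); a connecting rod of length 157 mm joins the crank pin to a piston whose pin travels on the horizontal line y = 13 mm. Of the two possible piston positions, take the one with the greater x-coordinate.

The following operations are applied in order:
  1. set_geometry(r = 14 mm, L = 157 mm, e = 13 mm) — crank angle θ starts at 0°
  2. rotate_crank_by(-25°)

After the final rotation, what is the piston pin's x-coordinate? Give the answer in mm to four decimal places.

set_geometry: r = 14 mm, L = 157 mm, e = 13 mm; θ ← 0°
rotate_crank_by(-25°): θ ← 0° -25° = -25°
crank pin P = (r cos θ, r sin θ) = (12.688309, -5.916656)
h = r sin θ − e = -5.916656 − 13 = -18.916656
x = r cos θ + √(L² − h²) = 12.688309 + √(24649.0 − 357.8399) = 12.688309 + 155.856216 = 168.544525

168.5445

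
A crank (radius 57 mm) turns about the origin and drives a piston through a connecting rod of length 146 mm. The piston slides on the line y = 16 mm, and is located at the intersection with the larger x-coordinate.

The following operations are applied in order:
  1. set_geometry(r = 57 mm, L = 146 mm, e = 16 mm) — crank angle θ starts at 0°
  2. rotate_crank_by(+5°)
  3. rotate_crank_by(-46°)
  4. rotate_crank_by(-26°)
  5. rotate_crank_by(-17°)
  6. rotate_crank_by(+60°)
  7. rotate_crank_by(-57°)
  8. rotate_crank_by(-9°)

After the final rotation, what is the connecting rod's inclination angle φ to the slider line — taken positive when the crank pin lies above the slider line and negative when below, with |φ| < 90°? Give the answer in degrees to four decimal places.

-30.0000

set_geometry: r = 57 mm, L = 146 mm, e = 16 mm; θ ← 0°
rotate_crank_by(+5°): θ ← 0° +5° = 5°
rotate_crank_by(-46°): θ ← 5° -46° = -41°
rotate_crank_by(-26°): θ ← -41° -26° = -67°
rotate_crank_by(-17°): θ ← -67° -17° = -84°
rotate_crank_by(+60°): θ ← -84° +60° = -24°
rotate_crank_by(-57°): θ ← -24° -57° = -81°
rotate_crank_by(-9°): θ ← -81° -9° = -90°
crank pin P = (r cos θ, r sin θ) = (0.000000, -57.000000)
h = r sin θ − e = -57.000000 − 16 = -73.000000
sin φ = h / L = -73.000000 / 146 = -0.50000000
φ = arcsin(-0.50000000) = -30.000000°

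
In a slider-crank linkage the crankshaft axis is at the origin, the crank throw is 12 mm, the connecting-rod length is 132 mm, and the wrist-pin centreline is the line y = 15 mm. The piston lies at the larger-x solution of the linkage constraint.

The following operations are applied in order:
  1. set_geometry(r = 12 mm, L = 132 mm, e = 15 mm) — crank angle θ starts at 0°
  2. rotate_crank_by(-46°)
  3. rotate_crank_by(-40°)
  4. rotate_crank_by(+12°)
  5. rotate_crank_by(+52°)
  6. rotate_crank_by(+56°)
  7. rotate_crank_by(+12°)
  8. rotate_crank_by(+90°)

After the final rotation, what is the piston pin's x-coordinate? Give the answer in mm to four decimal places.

set_geometry: r = 12 mm, L = 132 mm, e = 15 mm; θ ← 0°
rotate_crank_by(-46°): θ ← 0° -46° = -46°
rotate_crank_by(-40°): θ ← -46° -40° = -86°
rotate_crank_by(+12°): θ ← -86° +12° = -74°
rotate_crank_by(+52°): θ ← -74° +52° = -22°
rotate_crank_by(+56°): θ ← -22° +56° = 34°
rotate_crank_by(+12°): θ ← 34° +12° = 46°
rotate_crank_by(+90°): θ ← 46° +90° = 136°
crank pin P = (r cos θ, r sin θ) = (-8.632078, 8.335900)
h = r sin θ − e = 8.335900 − 15 = -6.664100
x = r cos θ + √(L² − h²) = -8.632078 + √(17424.0 − 44.4102) = -8.632078 + 131.831672 = 123.199595

123.1996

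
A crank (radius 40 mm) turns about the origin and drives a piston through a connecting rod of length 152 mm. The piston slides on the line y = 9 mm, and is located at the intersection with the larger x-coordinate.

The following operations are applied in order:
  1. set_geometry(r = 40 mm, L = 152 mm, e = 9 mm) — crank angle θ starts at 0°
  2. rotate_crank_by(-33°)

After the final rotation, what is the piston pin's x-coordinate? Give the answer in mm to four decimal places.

set_geometry: r = 40 mm, L = 152 mm, e = 9 mm; θ ← 0°
rotate_crank_by(-33°): θ ← 0° -33° = -33°
crank pin P = (r cos θ, r sin θ) = (33.546823, -21.785561)
h = r sin θ − e = -21.785561 − 9 = -30.785561
x = r cos θ + √(L² − h²) = 33.546823 + √(23104.0 − 947.7508) = 33.546823 + 148.849754 = 182.396577

182.3966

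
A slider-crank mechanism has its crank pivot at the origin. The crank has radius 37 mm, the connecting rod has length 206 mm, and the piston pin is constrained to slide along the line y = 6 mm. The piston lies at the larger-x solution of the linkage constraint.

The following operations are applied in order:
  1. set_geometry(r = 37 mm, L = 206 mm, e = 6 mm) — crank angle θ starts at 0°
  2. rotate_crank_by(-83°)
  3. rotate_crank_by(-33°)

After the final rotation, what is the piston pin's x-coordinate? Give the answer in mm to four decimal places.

186.0054

set_geometry: r = 37 mm, L = 206 mm, e = 6 mm; θ ← 0°
rotate_crank_by(-83°): θ ← 0° -83° = -83°
rotate_crank_by(-33°): θ ← -83° -33° = -116°
crank pin P = (r cos θ, r sin θ) = (-16.219732, -33.255380)
h = r sin θ − e = -33.255380 − 6 = -39.255380
x = r cos θ + √(L² − h²) = -16.219732 + √(42436.0 − 1540.9848) = -16.219732 + 202.225160 = 186.005427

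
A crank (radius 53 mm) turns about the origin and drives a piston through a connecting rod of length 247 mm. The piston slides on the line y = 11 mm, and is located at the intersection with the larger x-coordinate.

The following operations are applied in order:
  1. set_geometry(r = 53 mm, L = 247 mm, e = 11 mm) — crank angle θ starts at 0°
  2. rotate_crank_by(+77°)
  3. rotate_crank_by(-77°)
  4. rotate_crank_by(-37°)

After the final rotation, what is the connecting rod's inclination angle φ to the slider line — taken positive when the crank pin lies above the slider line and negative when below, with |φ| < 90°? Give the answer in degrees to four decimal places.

set_geometry: r = 53 mm, L = 247 mm, e = 11 mm; θ ← 0°
rotate_crank_by(+77°): θ ← 0° +77° = 77°
rotate_crank_by(-77°): θ ← 77° -77° = 0°
rotate_crank_by(-37°): θ ← 0° -37° = -37°
crank pin P = (r cos θ, r sin θ) = (42.327682, -31.896196)
h = r sin θ − e = -31.896196 − 11 = -42.896196
sin φ = h / L = -42.896196 / 247 = -0.17366881
φ = arcsin(-0.17366881) = -10.001200°

-10.0012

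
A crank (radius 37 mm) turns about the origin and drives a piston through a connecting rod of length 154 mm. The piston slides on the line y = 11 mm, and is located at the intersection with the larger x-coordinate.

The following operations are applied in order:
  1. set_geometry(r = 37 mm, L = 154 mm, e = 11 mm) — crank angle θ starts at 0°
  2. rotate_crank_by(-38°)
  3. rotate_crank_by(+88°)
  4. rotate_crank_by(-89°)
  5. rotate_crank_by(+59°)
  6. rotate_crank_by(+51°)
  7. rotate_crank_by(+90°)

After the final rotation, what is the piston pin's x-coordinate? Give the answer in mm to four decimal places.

119.0123

set_geometry: r = 37 mm, L = 154 mm, e = 11 mm; θ ← 0°
rotate_crank_by(-38°): θ ← 0° -38° = -38°
rotate_crank_by(+88°): θ ← -38° +88° = 50°
rotate_crank_by(-89°): θ ← 50° -89° = -39°
rotate_crank_by(+59°): θ ← -39° +59° = 20°
rotate_crank_by(+51°): θ ← 20° +51° = 71°
rotate_crank_by(+90°): θ ← 71° +90° = 161°
crank pin P = (r cos θ, r sin θ) = (-34.984187, 12.046022)
h = r sin θ − e = 12.046022 − 11 = 1.046022
x = r cos θ + √(L² − h²) = -34.984187 + √(23716.0 − 1.0942) = -34.984187 + 153.996447 = 119.012260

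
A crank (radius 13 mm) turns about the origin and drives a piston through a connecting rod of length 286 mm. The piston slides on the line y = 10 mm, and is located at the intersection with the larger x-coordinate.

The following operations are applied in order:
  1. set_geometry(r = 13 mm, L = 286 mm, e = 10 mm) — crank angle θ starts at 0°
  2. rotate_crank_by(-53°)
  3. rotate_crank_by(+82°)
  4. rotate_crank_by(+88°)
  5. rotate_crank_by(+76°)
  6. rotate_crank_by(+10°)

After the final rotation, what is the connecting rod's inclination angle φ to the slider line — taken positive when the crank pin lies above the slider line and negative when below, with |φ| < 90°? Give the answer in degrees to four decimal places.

-3.0224

set_geometry: r = 13 mm, L = 286 mm, e = 10 mm; θ ← 0°
rotate_crank_by(-53°): θ ← 0° -53° = -53°
rotate_crank_by(+82°): θ ← -53° +82° = 29°
rotate_crank_by(+88°): θ ← 29° +88° = 117°
rotate_crank_by(+76°): θ ← 117° +76° = 193°
rotate_crank_by(+10°): θ ← 193° +10° = 203°
crank pin P = (r cos θ, r sin θ) = (-11.966563, -5.079505)
h = r sin θ − e = -5.079505 − 10 = -15.079505
sin φ = h / L = -15.079505 / 286 = -0.05272554
φ = arcsin(-0.05272554) = -3.022352°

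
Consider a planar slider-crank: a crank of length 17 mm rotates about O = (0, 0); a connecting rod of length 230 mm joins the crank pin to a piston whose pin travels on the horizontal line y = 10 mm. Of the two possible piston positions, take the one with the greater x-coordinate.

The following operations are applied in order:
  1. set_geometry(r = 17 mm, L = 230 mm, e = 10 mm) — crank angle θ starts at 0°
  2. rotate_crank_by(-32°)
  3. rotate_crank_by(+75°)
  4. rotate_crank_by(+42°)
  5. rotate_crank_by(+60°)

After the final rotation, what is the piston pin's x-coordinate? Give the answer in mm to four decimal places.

set_geometry: r = 17 mm, L = 230 mm, e = 10 mm; θ ← 0°
rotate_crank_by(-32°): θ ← 0° -32° = -32°
rotate_crank_by(+75°): θ ← -32° +75° = 43°
rotate_crank_by(+42°): θ ← 43° +42° = 85°
rotate_crank_by(+60°): θ ← 85° +60° = 145°
crank pin P = (r cos θ, r sin θ) = (-13.925585, 9.750799)
h = r sin θ − e = 9.750799 − 10 = -0.249201
x = r cos θ + √(L² − h²) = -13.925585 + √(52900.0 − 0.0621) = -13.925585 + 229.999865 = 216.074280

216.0743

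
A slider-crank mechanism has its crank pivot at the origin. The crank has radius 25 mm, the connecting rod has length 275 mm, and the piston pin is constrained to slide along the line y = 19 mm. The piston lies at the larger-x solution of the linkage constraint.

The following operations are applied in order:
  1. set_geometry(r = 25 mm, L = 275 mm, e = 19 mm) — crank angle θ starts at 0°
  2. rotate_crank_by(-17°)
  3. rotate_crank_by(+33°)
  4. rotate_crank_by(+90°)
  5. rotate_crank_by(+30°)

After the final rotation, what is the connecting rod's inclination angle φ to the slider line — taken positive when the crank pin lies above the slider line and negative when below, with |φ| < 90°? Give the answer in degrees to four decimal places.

set_geometry: r = 25 mm, L = 275 mm, e = 19 mm; θ ← 0°
rotate_crank_by(-17°): θ ← 0° -17° = -17°
rotate_crank_by(+33°): θ ← -17° +33° = 16°
rotate_crank_by(+90°): θ ← 16° +90° = 106°
rotate_crank_by(+30°): θ ← 106° +30° = 136°
crank pin P = (r cos θ, r sin θ) = (-17.983495, 17.366459)
h = r sin θ − e = 17.366459 − 19 = -1.633541
sin φ = h / L = -1.633541 / 275 = -0.00594015
φ = arcsin(-0.00594015) = -0.340347°

-0.3403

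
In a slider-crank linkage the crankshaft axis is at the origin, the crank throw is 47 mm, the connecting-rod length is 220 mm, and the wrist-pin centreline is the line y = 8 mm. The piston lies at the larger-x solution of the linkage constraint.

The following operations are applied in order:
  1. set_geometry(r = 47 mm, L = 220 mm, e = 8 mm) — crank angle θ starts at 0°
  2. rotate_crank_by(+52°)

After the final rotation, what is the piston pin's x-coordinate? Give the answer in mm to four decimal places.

set_geometry: r = 47 mm, L = 220 mm, e = 8 mm; θ ← 0°
rotate_crank_by(+52°): θ ← 0° +52° = 52°
crank pin P = (r cos θ, r sin θ) = (28.936089, 37.036505)
h = r sin θ − e = 37.036505 − 8 = 29.036505
x = r cos θ + √(L² − h²) = 28.936089 + √(48400.0 − 843.1186) = 28.936089 + 218.075403 = 247.011492

247.0115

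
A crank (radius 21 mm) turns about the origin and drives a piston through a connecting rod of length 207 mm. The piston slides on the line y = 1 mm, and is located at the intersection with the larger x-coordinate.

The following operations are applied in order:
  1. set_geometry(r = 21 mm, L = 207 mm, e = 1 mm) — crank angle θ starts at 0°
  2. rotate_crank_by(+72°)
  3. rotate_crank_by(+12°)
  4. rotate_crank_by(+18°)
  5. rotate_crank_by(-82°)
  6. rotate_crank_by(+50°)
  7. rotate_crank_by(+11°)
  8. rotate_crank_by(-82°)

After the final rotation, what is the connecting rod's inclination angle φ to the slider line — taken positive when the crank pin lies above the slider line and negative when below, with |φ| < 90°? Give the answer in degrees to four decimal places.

set_geometry: r = 21 mm, L = 207 mm, e = 1 mm; θ ← 0°
rotate_crank_by(+72°): θ ← 0° +72° = 72°
rotate_crank_by(+12°): θ ← 72° +12° = 84°
rotate_crank_by(+18°): θ ← 84° +18° = 102°
rotate_crank_by(-82°): θ ← 102° -82° = 20°
rotate_crank_by(+50°): θ ← 20° +50° = 70°
rotate_crank_by(+11°): θ ← 70° +11° = 81°
rotate_crank_by(-82°): θ ← 81° -82° = -1°
crank pin P = (r cos θ, r sin θ) = (20.996802, -0.366501)
h = r sin θ − e = -0.366501 − 1 = -1.366501
sin φ = h / L = -1.366501 / 207 = -0.00660145
φ = arcsin(-0.00660145) = -0.378238°

-0.3782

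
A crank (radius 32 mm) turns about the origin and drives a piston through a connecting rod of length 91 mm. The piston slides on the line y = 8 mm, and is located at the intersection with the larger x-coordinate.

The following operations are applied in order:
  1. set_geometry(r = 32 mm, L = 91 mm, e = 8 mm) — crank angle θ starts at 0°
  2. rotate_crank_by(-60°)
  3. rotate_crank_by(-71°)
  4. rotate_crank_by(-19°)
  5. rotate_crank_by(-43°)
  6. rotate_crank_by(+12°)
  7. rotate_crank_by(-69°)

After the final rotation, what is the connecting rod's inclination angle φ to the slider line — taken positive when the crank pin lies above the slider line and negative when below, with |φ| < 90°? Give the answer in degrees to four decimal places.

set_geometry: r = 32 mm, L = 91 mm, e = 8 mm; θ ← 0°
rotate_crank_by(-60°): θ ← 0° -60° = -60°
rotate_crank_by(-71°): θ ← -60° -71° = -131°
rotate_crank_by(-19°): θ ← -131° -19° = -150°
rotate_crank_by(-43°): θ ← -150° -43° = -193°
rotate_crank_by(+12°): θ ← -193° +12° = -181°
rotate_crank_by(-69°): θ ← -181° -69° = -250°
crank pin P = (r cos θ, r sin θ) = (-10.944645, 30.070164)
h = r sin θ − e = 30.070164 − 8 = 22.070164
sin φ = h / L = 22.070164 / 91 = 0.24252927
φ = arcsin(0.24252927) = 14.035868°

14.0359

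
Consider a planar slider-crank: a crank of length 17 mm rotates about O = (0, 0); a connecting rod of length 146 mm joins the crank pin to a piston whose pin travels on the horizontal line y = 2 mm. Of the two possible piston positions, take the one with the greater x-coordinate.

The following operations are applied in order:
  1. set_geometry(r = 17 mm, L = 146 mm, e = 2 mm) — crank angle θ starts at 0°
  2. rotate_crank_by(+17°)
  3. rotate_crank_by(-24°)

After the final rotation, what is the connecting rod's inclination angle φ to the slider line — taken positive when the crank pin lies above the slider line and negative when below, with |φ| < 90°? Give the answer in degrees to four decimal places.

set_geometry: r = 17 mm, L = 146 mm, e = 2 mm; θ ← 0°
rotate_crank_by(+17°): θ ← 0° +17° = 17°
rotate_crank_by(-24°): θ ← 17° -24° = -7°
crank pin P = (r cos θ, r sin θ) = (16.873285, -2.071779)
h = r sin θ − e = -2.071779 − 2 = -4.071779
sin φ = h / L = -4.071779 / 146 = -0.02788890
φ = arcsin(-0.02788890) = -1.598123°

-1.5981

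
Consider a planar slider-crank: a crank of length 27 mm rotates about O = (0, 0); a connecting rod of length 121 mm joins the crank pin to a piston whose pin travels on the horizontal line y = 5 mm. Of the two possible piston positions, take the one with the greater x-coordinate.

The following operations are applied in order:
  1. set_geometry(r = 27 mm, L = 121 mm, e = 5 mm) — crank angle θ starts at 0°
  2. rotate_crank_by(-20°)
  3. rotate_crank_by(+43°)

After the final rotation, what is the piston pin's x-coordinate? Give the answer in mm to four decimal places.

set_geometry: r = 27 mm, L = 121 mm, e = 5 mm; θ ← 0°
rotate_crank_by(-20°): θ ← 0° -20° = -20°
rotate_crank_by(+43°): θ ← -20° +43° = 23°
crank pin P = (r cos θ, r sin θ) = (24.853631, 10.549740)
h = r sin θ − e = 10.549740 − 5 = 5.549740
x = r cos θ + √(L² − h²) = 24.853631 + √(14641.0 − 30.7996) = 24.853631 + 120.872662 = 145.726293

145.7263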